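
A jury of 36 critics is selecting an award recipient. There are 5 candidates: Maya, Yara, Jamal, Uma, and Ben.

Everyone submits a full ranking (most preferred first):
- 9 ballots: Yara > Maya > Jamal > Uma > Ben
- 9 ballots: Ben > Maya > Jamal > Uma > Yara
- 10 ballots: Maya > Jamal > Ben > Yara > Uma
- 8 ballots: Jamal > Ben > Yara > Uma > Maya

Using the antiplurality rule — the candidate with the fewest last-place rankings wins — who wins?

Last-place votes: Maya 8, Yara 9, Jamal 0, Uma 10, Ben 9.

Jamal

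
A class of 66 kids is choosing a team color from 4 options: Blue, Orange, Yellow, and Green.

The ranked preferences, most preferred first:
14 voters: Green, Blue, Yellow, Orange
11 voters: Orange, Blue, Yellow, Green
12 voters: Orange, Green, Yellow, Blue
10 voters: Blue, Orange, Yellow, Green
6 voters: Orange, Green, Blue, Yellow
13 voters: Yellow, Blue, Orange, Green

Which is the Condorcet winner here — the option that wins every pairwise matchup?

Blue

Blue vs Orange: 37–29
Blue vs Yellow: 41–25
Blue vs Green: 34–32
Blue beats every other option.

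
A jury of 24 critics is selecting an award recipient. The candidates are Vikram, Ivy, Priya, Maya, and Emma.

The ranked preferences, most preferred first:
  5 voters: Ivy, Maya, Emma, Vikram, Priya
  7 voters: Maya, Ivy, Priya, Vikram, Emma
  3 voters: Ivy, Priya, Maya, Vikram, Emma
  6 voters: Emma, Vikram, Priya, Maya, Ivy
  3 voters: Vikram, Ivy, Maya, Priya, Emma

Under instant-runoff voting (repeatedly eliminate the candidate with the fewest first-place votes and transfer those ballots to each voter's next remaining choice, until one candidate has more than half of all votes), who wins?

Maya

Round 1: Vikram 3, Ivy 8, Priya 0, Maya 7, Emma 6. Priya eliminated.
Round 2: Vikram 3, Ivy 8, Maya 7, Emma 6. Vikram eliminated.
Round 3: Ivy 11, Maya 7, Emma 6. Emma eliminated.
Round 4: Ivy 11, Maya 13. Maya has a majority (≥13).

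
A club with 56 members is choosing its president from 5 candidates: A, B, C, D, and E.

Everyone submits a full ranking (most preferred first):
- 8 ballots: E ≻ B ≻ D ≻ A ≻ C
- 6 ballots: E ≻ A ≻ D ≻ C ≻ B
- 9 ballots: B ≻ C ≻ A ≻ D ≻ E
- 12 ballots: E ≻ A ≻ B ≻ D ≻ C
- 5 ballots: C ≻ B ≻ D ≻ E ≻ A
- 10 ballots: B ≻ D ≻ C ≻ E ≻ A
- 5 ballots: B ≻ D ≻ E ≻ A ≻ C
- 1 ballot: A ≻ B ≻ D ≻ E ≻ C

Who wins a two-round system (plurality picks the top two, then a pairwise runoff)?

Round 1 first-place votes: A 1, B 24, C 5, D 0, E 26. E and B advance.
Runoff: E is ranked above B on 26 ballots, B above E on 30.

B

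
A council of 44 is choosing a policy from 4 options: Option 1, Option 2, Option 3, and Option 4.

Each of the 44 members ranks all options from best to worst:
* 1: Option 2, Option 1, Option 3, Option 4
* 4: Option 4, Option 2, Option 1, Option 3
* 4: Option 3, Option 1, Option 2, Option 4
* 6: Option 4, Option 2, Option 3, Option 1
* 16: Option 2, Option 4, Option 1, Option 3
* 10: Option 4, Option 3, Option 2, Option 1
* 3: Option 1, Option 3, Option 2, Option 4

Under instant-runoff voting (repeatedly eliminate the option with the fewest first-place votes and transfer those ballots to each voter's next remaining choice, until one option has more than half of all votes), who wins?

Round 1: Option 1 3, Option 2 17, Option 3 4, Option 4 20. Option 1 eliminated.
Round 2: Option 2 17, Option 3 7, Option 4 20. Option 3 eliminated.
Round 3: Option 2 24, Option 4 20. Option 2 has a majority (≥23).

Option 2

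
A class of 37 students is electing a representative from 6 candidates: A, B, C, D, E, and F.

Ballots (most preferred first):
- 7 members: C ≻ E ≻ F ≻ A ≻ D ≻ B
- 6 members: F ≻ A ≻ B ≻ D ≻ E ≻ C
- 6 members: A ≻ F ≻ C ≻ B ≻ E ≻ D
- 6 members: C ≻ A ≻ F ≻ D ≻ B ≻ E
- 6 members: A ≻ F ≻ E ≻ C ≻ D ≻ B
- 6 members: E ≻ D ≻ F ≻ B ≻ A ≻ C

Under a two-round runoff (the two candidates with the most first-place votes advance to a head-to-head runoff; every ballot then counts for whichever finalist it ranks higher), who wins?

A

Round 1 first-place votes: A 12, B 0, C 13, D 0, E 6, F 6. C and A advance.
Runoff: C is ranked above A on 13 ballots, A above C on 24.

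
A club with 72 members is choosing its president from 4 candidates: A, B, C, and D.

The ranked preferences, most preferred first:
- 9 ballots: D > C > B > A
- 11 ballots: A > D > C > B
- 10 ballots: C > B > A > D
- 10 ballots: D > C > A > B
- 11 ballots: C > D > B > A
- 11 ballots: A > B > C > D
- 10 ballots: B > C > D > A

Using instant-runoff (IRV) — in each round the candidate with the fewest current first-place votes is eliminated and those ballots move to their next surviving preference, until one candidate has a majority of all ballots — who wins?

C

Round 1: A 22, B 10, C 21, D 19. B eliminated.
Round 2: A 22, C 31, D 19. D eliminated.
Round 3: A 22, C 50. C has a majority (≥37).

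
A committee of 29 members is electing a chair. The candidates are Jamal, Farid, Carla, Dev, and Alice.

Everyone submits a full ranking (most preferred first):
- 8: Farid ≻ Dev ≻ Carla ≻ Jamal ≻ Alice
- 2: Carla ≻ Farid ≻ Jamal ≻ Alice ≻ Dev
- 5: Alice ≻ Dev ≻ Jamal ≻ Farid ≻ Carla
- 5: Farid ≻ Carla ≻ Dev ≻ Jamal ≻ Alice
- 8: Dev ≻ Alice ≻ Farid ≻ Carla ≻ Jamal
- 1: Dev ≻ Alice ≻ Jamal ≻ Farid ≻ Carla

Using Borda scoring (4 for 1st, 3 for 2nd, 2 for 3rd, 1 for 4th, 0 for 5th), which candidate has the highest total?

Dev

Jamal: 8×1 + 2×2 + 5×2 + 5×1 + 8×0 + 1×2 = 29
Farid: 8×4 + 2×3 + 5×1 + 5×4 + 8×2 + 1×1 = 80
Carla: 8×2 + 2×4 + 5×0 + 5×3 + 8×1 + 1×0 = 47
Dev: 8×3 + 2×0 + 5×3 + 5×2 + 8×4 + 1×4 = 85
Alice: 8×0 + 2×1 + 5×4 + 5×0 + 8×3 + 1×3 = 49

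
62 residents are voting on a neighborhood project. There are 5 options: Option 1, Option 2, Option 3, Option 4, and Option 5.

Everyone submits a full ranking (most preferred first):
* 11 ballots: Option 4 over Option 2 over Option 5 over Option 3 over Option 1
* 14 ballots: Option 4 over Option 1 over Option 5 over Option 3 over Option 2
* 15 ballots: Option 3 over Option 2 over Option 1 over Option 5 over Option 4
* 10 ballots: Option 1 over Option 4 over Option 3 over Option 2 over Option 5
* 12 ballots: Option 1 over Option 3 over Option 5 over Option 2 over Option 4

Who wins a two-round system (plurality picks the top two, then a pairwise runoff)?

Round 1 first-place votes: Option 1 22, Option 2 0, Option 3 15, Option 4 25, Option 5 0. Option 4 and Option 1 advance.
Runoff: Option 4 is ranked above Option 1 on 25 ballots, Option 1 above Option 4 on 37.

Option 1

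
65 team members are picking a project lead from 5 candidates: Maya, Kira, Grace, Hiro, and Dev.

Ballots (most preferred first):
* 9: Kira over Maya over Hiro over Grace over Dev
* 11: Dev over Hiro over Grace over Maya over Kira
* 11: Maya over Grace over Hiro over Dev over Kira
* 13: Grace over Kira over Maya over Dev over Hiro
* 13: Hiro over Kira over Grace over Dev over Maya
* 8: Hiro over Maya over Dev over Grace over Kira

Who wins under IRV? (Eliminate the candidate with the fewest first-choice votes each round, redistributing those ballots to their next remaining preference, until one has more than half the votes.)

Maya

Round 1: Maya 11, Kira 9, Grace 13, Hiro 21, Dev 11. Kira eliminated.
Round 2: Maya 20, Grace 13, Hiro 21, Dev 11. Dev eliminated.
Round 3: Maya 20, Grace 13, Hiro 32. Grace eliminated.
Round 4: Maya 33, Hiro 32. Maya has a majority (≥33).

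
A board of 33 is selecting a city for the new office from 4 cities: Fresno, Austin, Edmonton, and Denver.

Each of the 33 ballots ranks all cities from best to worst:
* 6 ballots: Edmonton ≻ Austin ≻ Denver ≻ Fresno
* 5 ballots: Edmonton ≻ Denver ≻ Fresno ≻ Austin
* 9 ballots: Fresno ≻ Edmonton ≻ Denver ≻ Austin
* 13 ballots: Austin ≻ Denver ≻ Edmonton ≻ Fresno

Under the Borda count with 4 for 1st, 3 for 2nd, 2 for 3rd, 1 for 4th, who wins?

Fresno: 6×1 + 5×2 + 9×4 + 13×1 = 65
Austin: 6×3 + 5×1 + 9×1 + 13×4 = 84
Edmonton: 6×4 + 5×4 + 9×3 + 13×2 = 97
Denver: 6×2 + 5×3 + 9×2 + 13×3 = 84

Edmonton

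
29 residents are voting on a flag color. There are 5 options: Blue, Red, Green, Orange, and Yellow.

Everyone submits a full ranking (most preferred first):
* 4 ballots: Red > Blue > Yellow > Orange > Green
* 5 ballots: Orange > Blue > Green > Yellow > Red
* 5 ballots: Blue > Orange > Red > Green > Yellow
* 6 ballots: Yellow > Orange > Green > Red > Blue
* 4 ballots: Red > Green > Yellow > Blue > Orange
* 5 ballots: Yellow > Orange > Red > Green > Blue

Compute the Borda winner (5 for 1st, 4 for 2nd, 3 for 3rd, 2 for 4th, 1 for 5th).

Blue: 4×4 + 5×4 + 5×5 + 6×1 + 4×2 + 5×1 = 80
Red: 4×5 + 5×1 + 5×3 + 6×2 + 4×5 + 5×3 = 87
Green: 4×1 + 5×3 + 5×2 + 6×3 + 4×4 + 5×2 = 73
Orange: 4×2 + 5×5 + 5×4 + 6×4 + 4×1 + 5×4 = 101
Yellow: 4×3 + 5×2 + 5×1 + 6×5 + 4×3 + 5×5 = 94

Orange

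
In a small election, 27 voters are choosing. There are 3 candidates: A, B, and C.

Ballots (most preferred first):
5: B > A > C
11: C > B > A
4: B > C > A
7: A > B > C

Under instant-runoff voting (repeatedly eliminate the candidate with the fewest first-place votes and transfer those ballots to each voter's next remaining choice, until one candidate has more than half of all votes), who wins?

B

Round 1: A 7, B 9, C 11. A eliminated.
Round 2: B 16, C 11. B has a majority (≥14).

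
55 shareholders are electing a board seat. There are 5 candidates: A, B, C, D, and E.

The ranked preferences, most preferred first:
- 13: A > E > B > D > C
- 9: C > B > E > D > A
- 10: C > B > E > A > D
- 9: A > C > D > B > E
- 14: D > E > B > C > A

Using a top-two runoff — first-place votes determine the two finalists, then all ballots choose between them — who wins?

Round 1 first-place votes: A 22, B 0, C 19, D 14, E 0. A and C advance.
Runoff: A is ranked above C on 22 ballots, C above A on 33.

C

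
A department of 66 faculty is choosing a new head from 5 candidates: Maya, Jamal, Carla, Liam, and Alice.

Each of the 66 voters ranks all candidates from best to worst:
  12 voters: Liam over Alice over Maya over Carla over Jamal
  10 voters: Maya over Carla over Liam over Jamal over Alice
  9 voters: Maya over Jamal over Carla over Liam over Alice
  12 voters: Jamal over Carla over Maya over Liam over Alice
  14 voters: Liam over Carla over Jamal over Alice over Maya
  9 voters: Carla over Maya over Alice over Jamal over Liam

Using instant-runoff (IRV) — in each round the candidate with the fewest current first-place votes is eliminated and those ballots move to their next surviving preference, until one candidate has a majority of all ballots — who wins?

Round 1: Maya 19, Jamal 12, Carla 9, Liam 26, Alice 0. Alice eliminated.
Round 2: Maya 19, Jamal 12, Carla 9, Liam 26. Carla eliminated.
Round 3: Maya 28, Jamal 12, Liam 26. Jamal eliminated.
Round 4: Maya 40, Liam 26. Maya has a majority (≥34).

Maya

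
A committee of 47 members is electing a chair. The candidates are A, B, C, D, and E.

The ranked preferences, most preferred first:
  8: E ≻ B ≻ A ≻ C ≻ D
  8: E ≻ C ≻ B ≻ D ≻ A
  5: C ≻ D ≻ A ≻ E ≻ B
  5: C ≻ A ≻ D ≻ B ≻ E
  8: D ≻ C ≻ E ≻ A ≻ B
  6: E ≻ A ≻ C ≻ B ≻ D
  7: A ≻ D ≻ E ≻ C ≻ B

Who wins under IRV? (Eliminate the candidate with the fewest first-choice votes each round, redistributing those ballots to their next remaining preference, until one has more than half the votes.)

D

Round 1: A 7, B 0, C 10, D 8, E 22. B eliminated.
Round 2: A 7, C 10, D 8, E 22. A eliminated.
Round 3: C 10, D 15, E 22. C eliminated.
Round 4: D 25, E 22. D has a majority (≥24).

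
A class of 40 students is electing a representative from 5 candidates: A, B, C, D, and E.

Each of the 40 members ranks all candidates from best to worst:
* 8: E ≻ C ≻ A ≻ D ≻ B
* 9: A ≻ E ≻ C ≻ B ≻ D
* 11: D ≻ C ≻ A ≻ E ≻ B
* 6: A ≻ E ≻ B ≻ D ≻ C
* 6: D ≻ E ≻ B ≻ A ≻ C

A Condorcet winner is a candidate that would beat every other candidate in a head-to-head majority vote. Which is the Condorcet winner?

A

A vs B: 34–6
A vs C: 21–19
A vs D: 23–17
A vs E: 26–14
A beats every other candidate.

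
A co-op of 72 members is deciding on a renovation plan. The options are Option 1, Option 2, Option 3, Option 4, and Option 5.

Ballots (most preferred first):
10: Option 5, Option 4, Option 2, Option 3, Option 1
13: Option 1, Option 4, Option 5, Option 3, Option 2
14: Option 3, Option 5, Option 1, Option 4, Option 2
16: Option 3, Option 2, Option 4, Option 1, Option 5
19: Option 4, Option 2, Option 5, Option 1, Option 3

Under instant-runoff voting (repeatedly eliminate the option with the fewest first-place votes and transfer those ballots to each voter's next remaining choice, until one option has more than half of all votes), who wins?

Round 1: Option 1 13, Option 2 0, Option 3 30, Option 4 19, Option 5 10. Option 2 eliminated.
Round 2: Option 1 13, Option 3 30, Option 4 19, Option 5 10. Option 5 eliminated.
Round 3: Option 1 13, Option 3 30, Option 4 29. Option 1 eliminated.
Round 4: Option 3 30, Option 4 42. Option 4 has a majority (≥37).

Option 4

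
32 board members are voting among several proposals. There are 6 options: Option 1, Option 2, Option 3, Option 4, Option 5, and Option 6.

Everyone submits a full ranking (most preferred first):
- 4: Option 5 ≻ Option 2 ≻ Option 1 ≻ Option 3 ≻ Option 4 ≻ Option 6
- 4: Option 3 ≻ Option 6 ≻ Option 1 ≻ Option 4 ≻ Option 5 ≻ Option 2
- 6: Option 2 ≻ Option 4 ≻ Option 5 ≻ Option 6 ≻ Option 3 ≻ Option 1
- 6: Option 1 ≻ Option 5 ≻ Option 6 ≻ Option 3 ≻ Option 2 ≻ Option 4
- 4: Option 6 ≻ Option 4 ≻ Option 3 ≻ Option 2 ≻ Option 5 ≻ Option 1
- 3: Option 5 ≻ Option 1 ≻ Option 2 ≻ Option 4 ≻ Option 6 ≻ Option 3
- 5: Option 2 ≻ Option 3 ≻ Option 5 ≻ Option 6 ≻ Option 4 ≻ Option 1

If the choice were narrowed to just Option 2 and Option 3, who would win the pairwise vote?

Option 2

Option 2 is ranked above Option 3 on 18 ballots; Option 3 above Option 2 on 14.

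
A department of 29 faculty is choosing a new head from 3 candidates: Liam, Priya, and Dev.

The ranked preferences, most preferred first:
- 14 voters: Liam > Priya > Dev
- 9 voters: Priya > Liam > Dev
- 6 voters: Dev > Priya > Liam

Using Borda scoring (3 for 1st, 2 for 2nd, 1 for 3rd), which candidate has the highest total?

Liam: 14×3 + 9×2 + 6×1 = 66
Priya: 14×2 + 9×3 + 6×2 = 67
Dev: 14×1 + 9×1 + 6×3 = 41

Priya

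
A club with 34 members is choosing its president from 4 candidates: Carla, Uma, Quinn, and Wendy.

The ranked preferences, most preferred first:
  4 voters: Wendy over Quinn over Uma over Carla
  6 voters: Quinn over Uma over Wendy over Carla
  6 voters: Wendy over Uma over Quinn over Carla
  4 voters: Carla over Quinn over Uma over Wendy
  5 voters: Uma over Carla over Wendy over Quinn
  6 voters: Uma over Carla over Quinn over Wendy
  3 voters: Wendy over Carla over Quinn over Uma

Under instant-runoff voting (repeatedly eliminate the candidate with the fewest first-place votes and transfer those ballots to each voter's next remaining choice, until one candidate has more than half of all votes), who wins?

Round 1: Carla 4, Uma 11, Quinn 6, Wendy 13. Carla eliminated.
Round 2: Uma 11, Quinn 10, Wendy 13. Quinn eliminated.
Round 3: Uma 21, Wendy 13. Uma has a majority (≥18).

Uma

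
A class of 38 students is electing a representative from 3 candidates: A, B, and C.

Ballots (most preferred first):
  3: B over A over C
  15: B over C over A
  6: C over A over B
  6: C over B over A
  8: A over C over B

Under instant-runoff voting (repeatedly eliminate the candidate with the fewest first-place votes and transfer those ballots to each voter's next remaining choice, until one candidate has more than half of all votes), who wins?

C

Round 1: A 8, B 18, C 12. A eliminated.
Round 2: B 18, C 20. C has a majority (≥20).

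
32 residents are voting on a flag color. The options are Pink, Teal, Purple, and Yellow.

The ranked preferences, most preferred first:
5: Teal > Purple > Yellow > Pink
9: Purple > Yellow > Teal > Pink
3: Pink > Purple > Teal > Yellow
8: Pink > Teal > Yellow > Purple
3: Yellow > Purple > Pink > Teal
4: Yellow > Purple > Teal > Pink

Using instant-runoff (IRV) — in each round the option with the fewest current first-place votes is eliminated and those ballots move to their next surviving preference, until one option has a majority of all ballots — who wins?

Round 1: Pink 11, Teal 5, Purple 9, Yellow 7. Teal eliminated.
Round 2: Pink 11, Purple 14, Yellow 7. Yellow eliminated.
Round 3: Pink 11, Purple 21. Purple has a majority (≥17).

Purple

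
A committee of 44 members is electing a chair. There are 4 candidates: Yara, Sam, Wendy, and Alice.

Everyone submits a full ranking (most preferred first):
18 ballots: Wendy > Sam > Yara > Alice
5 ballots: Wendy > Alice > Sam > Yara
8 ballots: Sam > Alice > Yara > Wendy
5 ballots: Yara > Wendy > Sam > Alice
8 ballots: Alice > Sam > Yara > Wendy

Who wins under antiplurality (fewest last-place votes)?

Last-place votes: Yara 5, Sam 0, Wendy 16, Alice 23.

Sam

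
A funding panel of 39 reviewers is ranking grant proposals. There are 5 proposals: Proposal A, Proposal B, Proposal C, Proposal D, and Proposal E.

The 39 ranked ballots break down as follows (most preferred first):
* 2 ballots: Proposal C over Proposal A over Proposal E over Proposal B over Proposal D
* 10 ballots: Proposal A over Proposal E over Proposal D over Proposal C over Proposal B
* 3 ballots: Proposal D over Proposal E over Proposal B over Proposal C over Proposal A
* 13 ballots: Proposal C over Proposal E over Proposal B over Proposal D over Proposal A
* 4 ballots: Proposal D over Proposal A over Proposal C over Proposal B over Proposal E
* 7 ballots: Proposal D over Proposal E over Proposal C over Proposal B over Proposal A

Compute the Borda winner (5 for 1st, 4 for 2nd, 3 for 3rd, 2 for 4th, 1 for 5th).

Proposal A: 2×4 + 10×5 + 3×1 + 13×1 + 4×4 + 7×1 = 97
Proposal B: 2×2 + 10×1 + 3×3 + 13×3 + 4×2 + 7×2 = 84
Proposal C: 2×5 + 10×2 + 3×2 + 13×5 + 4×3 + 7×3 = 134
Proposal D: 2×1 + 10×3 + 3×5 + 13×2 + 4×5 + 7×5 = 128
Proposal E: 2×3 + 10×4 + 3×4 + 13×4 + 4×1 + 7×4 = 142

Proposal E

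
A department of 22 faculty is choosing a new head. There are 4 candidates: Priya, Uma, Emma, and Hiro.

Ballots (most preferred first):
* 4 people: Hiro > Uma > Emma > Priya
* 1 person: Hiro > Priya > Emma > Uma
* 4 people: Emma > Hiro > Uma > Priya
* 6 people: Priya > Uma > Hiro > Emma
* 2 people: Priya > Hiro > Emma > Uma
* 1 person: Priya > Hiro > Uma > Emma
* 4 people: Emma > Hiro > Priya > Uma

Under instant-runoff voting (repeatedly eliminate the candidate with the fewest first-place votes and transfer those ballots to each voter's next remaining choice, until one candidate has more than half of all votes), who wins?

Emma

Round 1: Priya 9, Uma 0, Emma 8, Hiro 5. Uma eliminated.
Round 2: Priya 9, Emma 8, Hiro 5. Hiro eliminated.
Round 3: Priya 10, Emma 12. Emma has a majority (≥12).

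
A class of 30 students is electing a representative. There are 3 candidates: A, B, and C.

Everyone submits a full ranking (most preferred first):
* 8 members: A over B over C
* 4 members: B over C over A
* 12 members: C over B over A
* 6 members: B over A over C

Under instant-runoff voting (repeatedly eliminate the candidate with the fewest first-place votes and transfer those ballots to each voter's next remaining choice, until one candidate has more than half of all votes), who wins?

Round 1: A 8, B 10, C 12. A eliminated.
Round 2: B 18, C 12. B has a majority (≥16).

B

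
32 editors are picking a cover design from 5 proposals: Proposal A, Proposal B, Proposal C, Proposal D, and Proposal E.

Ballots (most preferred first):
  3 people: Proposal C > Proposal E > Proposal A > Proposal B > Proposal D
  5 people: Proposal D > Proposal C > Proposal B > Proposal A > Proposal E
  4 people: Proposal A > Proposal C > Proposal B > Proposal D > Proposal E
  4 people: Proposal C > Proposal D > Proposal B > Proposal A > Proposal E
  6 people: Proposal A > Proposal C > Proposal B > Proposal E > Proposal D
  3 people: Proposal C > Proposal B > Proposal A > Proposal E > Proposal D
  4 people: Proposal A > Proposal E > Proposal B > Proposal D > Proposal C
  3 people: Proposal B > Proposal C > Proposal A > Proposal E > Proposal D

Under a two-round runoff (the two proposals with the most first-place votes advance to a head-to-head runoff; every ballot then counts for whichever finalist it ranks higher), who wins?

Proposal C

Round 1 first-place votes: Proposal A 14, Proposal B 3, Proposal C 10, Proposal D 5, Proposal E 0. Proposal A and Proposal C advance.
Runoff: Proposal A is ranked above Proposal C on 14 ballots, Proposal C above Proposal A on 18.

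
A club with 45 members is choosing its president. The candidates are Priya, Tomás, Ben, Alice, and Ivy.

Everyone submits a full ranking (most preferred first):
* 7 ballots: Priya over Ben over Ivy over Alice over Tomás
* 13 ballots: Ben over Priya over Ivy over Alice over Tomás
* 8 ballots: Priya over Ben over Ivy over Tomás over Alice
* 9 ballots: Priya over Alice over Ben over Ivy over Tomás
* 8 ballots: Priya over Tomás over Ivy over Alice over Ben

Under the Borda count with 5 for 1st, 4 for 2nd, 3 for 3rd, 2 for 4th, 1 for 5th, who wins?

Priya

Priya: 7×5 + 13×4 + 8×5 + 9×5 + 8×5 = 212
Tomás: 7×1 + 13×1 + 8×2 + 9×1 + 8×4 = 77
Ben: 7×4 + 13×5 + 8×4 + 9×3 + 8×1 = 160
Alice: 7×2 + 13×2 + 8×1 + 9×4 + 8×2 = 100
Ivy: 7×3 + 13×3 + 8×3 + 9×2 + 8×3 = 126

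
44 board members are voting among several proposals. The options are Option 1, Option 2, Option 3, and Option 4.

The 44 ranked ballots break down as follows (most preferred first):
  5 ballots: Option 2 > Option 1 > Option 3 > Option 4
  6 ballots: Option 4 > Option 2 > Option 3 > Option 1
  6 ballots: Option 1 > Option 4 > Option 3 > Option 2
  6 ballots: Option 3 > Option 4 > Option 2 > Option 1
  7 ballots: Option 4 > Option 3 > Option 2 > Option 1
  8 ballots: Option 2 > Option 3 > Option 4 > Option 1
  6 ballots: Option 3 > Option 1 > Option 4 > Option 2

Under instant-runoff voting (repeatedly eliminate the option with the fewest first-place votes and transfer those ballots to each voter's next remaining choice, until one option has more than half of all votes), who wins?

Option 4

Round 1: Option 1 6, Option 2 13, Option 3 12, Option 4 13. Option 1 eliminated.
Round 2: Option 2 13, Option 3 12, Option 4 19. Option 3 eliminated.
Round 3: Option 2 13, Option 4 31. Option 4 has a majority (≥23).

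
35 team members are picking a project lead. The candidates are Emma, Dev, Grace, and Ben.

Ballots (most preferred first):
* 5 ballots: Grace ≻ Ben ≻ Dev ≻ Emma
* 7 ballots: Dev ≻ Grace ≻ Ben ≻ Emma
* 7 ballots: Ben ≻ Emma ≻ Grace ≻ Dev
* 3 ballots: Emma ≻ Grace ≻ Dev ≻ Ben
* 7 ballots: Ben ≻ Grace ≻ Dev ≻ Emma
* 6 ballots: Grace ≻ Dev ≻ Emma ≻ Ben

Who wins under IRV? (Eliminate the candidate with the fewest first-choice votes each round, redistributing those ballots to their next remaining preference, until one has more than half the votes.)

Round 1: Emma 3, Dev 7, Grace 11, Ben 14. Emma eliminated.
Round 2: Dev 7, Grace 14, Ben 14. Dev eliminated.
Round 3: Grace 21, Ben 14. Grace has a majority (≥18).

Grace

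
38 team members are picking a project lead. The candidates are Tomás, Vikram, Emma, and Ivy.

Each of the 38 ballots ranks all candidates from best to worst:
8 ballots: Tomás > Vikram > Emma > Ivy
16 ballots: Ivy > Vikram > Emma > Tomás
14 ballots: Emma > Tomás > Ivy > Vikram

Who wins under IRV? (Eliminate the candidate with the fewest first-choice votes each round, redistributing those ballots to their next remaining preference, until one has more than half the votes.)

Emma

Round 1: Tomás 8, Vikram 0, Emma 14, Ivy 16. Vikram eliminated.
Round 2: Tomás 8, Emma 14, Ivy 16. Tomás eliminated.
Round 3: Emma 22, Ivy 16. Emma has a majority (≥20).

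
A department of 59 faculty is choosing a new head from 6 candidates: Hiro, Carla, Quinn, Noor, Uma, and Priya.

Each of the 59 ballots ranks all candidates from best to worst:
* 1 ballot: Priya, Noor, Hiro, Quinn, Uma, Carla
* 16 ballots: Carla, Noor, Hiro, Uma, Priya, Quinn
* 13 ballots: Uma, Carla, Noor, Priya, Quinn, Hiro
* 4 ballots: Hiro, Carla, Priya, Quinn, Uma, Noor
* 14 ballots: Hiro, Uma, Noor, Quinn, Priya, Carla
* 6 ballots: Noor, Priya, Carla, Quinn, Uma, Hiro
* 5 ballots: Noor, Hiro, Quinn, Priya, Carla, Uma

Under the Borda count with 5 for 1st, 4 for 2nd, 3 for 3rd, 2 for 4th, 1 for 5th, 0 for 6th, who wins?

Hiro: 1×3 + 16×3 + 13×0 + 4×5 + 14×5 + 6×0 + 5×4 = 161
Carla: 1×0 + 16×5 + 13×4 + 4×4 + 14×0 + 6×3 + 5×1 = 171
Quinn: 1×2 + 16×0 + 13×1 + 4×2 + 14×2 + 6×2 + 5×3 = 78
Noor: 1×4 + 16×4 + 13×3 + 4×0 + 14×3 + 6×5 + 5×5 = 204
Uma: 1×1 + 16×2 + 13×5 + 4×1 + 14×4 + 6×1 + 5×0 = 164
Priya: 1×5 + 16×1 + 13×2 + 4×3 + 14×1 + 6×4 + 5×2 = 107

Noor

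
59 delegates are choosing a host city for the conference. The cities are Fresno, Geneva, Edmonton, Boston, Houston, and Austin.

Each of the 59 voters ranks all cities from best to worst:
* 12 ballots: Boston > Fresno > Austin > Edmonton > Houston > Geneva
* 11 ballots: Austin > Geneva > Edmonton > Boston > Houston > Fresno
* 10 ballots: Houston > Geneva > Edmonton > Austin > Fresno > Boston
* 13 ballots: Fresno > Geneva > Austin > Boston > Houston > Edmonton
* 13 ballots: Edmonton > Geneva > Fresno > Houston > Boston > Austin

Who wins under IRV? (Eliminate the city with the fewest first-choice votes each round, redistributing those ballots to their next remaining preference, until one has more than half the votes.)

Round 1: Fresno 13, Geneva 0, Edmonton 13, Boston 12, Houston 10, Austin 11. Geneva eliminated.
Round 2: Fresno 13, Edmonton 13, Boston 12, Houston 10, Austin 11. Houston eliminated.
Round 3: Fresno 13, Edmonton 23, Boston 12, Austin 11. Austin eliminated.
Round 4: Fresno 13, Edmonton 34, Boston 12. Edmonton has a majority (≥30).

Edmonton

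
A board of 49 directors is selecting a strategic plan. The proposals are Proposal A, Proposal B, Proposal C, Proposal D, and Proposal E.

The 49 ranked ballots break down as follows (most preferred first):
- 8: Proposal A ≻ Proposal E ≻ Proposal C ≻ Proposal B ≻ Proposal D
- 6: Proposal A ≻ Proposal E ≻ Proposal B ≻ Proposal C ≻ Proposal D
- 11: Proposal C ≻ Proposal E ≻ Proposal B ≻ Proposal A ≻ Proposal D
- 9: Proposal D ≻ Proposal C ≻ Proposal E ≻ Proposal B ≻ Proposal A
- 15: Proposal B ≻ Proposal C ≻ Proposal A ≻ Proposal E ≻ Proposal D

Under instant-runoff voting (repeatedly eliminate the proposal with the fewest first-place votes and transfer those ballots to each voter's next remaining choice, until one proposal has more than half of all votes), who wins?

Proposal C

Round 1: Proposal A 14, Proposal B 15, Proposal C 11, Proposal D 9, Proposal E 0. Proposal E eliminated.
Round 2: Proposal A 14, Proposal B 15, Proposal C 11, Proposal D 9. Proposal D eliminated.
Round 3: Proposal A 14, Proposal B 15, Proposal C 20. Proposal A eliminated.
Round 4: Proposal B 21, Proposal C 28. Proposal C has a majority (≥25).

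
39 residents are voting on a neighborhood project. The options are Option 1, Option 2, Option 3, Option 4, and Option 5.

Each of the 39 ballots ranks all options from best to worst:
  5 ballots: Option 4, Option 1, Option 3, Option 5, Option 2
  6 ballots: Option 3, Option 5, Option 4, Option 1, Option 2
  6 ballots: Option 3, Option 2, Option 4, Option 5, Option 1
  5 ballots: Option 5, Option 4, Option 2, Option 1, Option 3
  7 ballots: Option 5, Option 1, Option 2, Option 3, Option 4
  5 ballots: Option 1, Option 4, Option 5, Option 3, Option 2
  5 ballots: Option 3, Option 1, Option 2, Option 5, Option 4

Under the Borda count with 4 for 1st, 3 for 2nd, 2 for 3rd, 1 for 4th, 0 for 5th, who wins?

Option 1: 5×3 + 6×1 + 6×0 + 5×1 + 7×3 + 5×4 + 5×3 = 82
Option 2: 5×0 + 6×0 + 6×3 + 5×2 + 7×2 + 5×0 + 5×2 = 52
Option 3: 5×2 + 6×4 + 6×4 + 5×0 + 7×1 + 5×1 + 5×4 = 90
Option 4: 5×4 + 6×2 + 6×2 + 5×3 + 7×0 + 5×3 + 5×0 = 74
Option 5: 5×1 + 6×3 + 6×1 + 5×4 + 7×4 + 5×2 + 5×1 = 92

Option 5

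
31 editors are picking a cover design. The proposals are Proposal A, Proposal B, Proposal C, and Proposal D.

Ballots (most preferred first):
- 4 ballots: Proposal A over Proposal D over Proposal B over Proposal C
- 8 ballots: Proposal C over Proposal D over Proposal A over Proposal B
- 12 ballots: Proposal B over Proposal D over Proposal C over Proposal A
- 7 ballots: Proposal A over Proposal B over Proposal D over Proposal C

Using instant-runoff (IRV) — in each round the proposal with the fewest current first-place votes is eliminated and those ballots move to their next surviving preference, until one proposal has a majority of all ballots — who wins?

Round 1: Proposal A 11, Proposal B 12, Proposal C 8, Proposal D 0. Proposal D eliminated.
Round 2: Proposal A 11, Proposal B 12, Proposal C 8. Proposal C eliminated.
Round 3: Proposal A 19, Proposal B 12. Proposal A has a majority (≥16).

Proposal A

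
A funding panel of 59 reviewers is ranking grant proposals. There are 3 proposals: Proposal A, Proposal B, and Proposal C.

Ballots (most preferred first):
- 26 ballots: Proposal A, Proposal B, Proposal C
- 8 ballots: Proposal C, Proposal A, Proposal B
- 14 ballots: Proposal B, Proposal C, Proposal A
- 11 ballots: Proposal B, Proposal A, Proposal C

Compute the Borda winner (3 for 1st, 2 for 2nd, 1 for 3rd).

Proposal B

Proposal A: 26×3 + 8×2 + 14×1 + 11×2 = 130
Proposal B: 26×2 + 8×1 + 14×3 + 11×3 = 135
Proposal C: 26×1 + 8×3 + 14×2 + 11×1 = 89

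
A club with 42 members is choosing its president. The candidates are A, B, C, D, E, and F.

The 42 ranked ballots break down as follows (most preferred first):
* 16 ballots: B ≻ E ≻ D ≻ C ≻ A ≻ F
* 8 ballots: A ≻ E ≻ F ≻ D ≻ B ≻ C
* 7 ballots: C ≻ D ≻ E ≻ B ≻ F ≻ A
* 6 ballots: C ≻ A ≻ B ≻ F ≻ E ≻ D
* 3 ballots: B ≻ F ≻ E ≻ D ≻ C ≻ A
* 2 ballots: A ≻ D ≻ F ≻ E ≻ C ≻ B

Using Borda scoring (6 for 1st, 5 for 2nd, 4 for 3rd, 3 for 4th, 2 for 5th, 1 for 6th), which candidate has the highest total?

E

A: 16×2 + 8×6 + 7×1 + 6×5 + 3×1 + 2×6 = 132
B: 16×6 + 8×2 + 7×3 + 6×4 + 3×6 + 2×1 = 177
C: 16×3 + 8×1 + 7×6 + 6×6 + 3×2 + 2×2 = 144
D: 16×4 + 8×3 + 7×5 + 6×1 + 3×3 + 2×5 = 148
E: 16×5 + 8×5 + 7×4 + 6×2 + 3×4 + 2×3 = 178
F: 16×1 + 8×4 + 7×2 + 6×3 + 3×5 + 2×4 = 103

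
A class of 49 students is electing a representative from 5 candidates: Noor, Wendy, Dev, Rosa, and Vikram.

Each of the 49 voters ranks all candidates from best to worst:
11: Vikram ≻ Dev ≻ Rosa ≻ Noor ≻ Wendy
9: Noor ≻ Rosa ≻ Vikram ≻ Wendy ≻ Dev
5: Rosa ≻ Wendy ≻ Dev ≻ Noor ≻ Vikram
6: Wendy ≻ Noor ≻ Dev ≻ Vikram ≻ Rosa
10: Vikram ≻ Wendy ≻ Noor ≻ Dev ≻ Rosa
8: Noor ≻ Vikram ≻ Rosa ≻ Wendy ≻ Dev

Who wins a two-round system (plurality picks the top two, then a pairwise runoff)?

Noor

Round 1 first-place votes: Noor 17, Wendy 6, Dev 0, Rosa 5, Vikram 21. Vikram and Noor advance.
Runoff: Vikram is ranked above Noor on 21 ballots, Noor above Vikram on 28.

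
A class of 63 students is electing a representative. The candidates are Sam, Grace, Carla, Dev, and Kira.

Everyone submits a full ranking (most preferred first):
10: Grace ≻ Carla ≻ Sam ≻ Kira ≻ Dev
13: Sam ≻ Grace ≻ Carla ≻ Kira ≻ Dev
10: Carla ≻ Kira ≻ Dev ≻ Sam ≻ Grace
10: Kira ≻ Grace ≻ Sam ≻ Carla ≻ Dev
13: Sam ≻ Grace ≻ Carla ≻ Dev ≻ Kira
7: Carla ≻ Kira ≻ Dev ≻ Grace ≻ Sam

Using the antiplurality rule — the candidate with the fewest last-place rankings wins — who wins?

Last-place votes: Sam 7, Grace 10, Carla 0, Dev 33, Kira 13.

Carla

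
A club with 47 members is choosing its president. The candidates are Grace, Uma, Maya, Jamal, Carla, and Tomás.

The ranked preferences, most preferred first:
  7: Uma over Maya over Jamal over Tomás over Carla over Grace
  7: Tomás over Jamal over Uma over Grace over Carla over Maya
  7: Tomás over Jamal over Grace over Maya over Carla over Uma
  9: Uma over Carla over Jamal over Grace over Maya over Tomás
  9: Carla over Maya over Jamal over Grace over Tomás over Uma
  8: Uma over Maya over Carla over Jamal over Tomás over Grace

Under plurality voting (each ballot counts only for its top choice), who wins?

Uma

First-place votes: Grace 0, Uma 24, Maya 0, Jamal 0, Carla 9, Tomás 14.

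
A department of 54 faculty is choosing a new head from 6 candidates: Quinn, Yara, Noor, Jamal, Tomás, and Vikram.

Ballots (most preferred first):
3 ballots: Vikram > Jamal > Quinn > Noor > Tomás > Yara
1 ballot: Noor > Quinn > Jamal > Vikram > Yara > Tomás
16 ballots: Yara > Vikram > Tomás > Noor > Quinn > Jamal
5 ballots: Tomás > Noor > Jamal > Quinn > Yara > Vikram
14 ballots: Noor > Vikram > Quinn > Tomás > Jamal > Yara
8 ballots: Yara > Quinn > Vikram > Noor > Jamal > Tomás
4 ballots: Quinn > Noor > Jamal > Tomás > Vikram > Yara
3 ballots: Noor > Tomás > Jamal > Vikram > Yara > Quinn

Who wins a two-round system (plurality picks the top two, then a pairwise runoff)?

Round 1 first-place votes: Quinn 4, Yara 24, Noor 18, Jamal 0, Tomás 5, Vikram 3. Yara and Noor advance.
Runoff: Yara is ranked above Noor on 24 ballots, Noor above Yara on 30.

Noor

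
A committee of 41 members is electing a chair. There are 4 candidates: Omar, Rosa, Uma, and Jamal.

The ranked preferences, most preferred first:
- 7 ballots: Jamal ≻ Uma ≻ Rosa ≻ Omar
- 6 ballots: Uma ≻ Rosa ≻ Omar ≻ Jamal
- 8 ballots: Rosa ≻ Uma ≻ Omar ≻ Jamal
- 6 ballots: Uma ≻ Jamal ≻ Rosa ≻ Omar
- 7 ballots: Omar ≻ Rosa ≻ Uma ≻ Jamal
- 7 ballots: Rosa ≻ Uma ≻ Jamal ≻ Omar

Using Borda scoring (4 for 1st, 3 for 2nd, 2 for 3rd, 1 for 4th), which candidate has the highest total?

Omar: 7×1 + 6×2 + 8×2 + 6×1 + 7×4 + 7×1 = 76
Rosa: 7×2 + 6×3 + 8×4 + 6×2 + 7×3 + 7×4 = 125
Uma: 7×3 + 6×4 + 8×3 + 6×4 + 7×2 + 7×3 = 128
Jamal: 7×4 + 6×1 + 8×1 + 6×3 + 7×1 + 7×2 = 81

Uma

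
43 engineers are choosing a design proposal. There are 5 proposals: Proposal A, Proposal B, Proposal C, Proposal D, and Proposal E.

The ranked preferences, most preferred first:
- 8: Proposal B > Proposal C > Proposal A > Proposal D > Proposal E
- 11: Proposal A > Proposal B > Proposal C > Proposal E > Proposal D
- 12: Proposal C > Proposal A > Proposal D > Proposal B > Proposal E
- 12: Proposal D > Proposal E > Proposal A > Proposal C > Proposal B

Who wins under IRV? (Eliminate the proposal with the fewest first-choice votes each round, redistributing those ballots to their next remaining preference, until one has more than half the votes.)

Proposal C

Round 1: Proposal A 11, Proposal B 8, Proposal C 12, Proposal D 12, Proposal E 0. Proposal E eliminated.
Round 2: Proposal A 11, Proposal B 8, Proposal C 12, Proposal D 12. Proposal B eliminated.
Round 3: Proposal A 11, Proposal C 20, Proposal D 12. Proposal A eliminated.
Round 4: Proposal C 31, Proposal D 12. Proposal C has a majority (≥22).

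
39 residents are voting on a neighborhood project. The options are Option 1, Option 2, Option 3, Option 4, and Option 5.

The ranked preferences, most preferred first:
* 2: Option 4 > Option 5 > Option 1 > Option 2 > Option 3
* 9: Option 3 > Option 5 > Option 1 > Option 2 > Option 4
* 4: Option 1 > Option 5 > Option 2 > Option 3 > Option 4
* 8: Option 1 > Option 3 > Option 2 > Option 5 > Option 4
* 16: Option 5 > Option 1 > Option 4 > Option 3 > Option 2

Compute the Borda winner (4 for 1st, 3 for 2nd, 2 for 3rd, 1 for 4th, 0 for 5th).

Option 1

Option 1: 2×2 + 9×2 + 4×4 + 8×4 + 16×3 = 118
Option 2: 2×1 + 9×1 + 4×2 + 8×2 + 16×0 = 35
Option 3: 2×0 + 9×4 + 4×1 + 8×3 + 16×1 = 80
Option 4: 2×4 + 9×0 + 4×0 + 8×0 + 16×2 = 40
Option 5: 2×3 + 9×3 + 4×3 + 8×1 + 16×4 = 117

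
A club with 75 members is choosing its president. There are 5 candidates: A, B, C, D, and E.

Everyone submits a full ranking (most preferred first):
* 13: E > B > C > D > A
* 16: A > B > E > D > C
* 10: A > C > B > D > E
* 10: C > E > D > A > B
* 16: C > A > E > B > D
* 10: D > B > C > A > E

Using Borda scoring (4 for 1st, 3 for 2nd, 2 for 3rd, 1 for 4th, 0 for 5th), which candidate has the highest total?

A: 13×0 + 16×4 + 10×4 + 10×1 + 16×3 + 10×1 = 172
B: 13×3 + 16×3 + 10×2 + 10×0 + 16×1 + 10×3 = 153
C: 13×2 + 16×0 + 10×3 + 10×4 + 16×4 + 10×2 = 180
D: 13×1 + 16×1 + 10×1 + 10×2 + 16×0 + 10×4 = 99
E: 13×4 + 16×2 + 10×0 + 10×3 + 16×2 + 10×0 = 146

C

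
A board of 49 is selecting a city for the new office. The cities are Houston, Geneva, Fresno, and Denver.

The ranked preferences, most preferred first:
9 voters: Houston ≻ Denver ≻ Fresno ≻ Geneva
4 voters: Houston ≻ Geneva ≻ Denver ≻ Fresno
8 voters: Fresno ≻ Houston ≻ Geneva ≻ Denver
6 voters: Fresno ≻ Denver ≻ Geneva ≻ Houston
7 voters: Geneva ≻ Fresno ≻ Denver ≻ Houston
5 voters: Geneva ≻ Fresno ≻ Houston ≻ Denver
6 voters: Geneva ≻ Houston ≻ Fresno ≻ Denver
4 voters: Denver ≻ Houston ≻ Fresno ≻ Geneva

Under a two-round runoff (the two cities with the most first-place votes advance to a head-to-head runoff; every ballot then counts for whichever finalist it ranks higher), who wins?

Fresno

Round 1 first-place votes: Houston 13, Geneva 18, Fresno 14, Denver 4. Geneva and Fresno advance.
Runoff: Geneva is ranked above Fresno on 22 ballots, Fresno above Geneva on 27.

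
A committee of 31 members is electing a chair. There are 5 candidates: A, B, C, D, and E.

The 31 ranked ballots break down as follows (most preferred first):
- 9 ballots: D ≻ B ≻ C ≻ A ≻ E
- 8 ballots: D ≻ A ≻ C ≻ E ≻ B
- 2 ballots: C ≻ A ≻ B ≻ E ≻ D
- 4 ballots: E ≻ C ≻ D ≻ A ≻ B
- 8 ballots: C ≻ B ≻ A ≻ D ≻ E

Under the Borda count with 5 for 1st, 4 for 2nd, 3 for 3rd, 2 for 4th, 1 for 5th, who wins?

C

A: 9×2 + 8×4 + 2×4 + 4×2 + 8×3 = 90
B: 9×4 + 8×1 + 2×3 + 4×1 + 8×4 = 86
C: 9×3 + 8×3 + 2×5 + 4×4 + 8×5 = 117
D: 9×5 + 8×5 + 2×1 + 4×3 + 8×2 = 115
E: 9×1 + 8×2 + 2×2 + 4×5 + 8×1 = 57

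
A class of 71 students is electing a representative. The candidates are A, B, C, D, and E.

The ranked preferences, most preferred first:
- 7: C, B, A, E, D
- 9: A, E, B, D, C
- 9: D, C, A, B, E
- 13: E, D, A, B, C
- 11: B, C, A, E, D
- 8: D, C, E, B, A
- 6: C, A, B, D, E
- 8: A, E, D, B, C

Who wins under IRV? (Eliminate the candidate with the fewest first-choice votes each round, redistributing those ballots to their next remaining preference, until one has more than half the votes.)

D

Round 1: A 17, B 11, C 13, D 17, E 13. B eliminated.
Round 2: A 17, C 24, D 17, E 13. E eliminated.
Round 3: A 17, C 24, D 30. A eliminated.
Round 4: C 24, D 47. D has a majority (≥36).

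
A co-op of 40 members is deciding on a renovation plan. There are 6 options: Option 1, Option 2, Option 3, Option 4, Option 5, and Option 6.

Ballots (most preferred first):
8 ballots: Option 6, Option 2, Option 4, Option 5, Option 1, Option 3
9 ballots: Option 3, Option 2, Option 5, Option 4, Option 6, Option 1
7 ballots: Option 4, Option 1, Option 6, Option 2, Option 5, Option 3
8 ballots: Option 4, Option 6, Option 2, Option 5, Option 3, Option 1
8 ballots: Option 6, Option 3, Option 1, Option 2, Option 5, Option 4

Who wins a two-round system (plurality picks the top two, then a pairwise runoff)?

Round 1 first-place votes: Option 1 0, Option 2 0, Option 3 9, Option 4 15, Option 5 0, Option 6 16. Option 6 and Option 4 advance.
Runoff: Option 6 is ranked above Option 4 on 16 ballots, Option 4 above Option 6 on 24.

Option 4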